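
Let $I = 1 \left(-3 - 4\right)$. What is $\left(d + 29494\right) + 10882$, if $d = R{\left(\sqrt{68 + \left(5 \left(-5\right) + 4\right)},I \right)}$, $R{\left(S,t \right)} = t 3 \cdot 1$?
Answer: $40355$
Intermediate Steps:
$I = -7$ ($I = 1 \left(-7\right) = -7$)
$R{\left(S,t \right)} = 3 t$ ($R{\left(S,t \right)} = 3 t 1 = 3 t$)
$d = -21$ ($d = 3 \left(-7\right) = -21$)
$\left(d + 29494\right) + 10882 = \left(-21 + 29494\right) + 10882 = 29473 + 10882 = 40355$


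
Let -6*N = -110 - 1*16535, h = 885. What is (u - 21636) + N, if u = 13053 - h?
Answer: -40163/6 ≈ -6693.8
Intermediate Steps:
u = 12168 (u = 13053 - 1*885 = 13053 - 885 = 12168)
N = 16645/6 (N = -(-110 - 1*16535)/6 = -(-110 - 16535)/6 = -⅙*(-16645) = 16645/6 ≈ 2774.2)
(u - 21636) + N = (12168 - 21636) + 16645/6 = -9468 + 16645/6 = -40163/6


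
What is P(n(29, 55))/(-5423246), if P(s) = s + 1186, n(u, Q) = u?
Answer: -1215/5423246 ≈ -0.00022404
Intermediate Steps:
P(s) = 1186 + s
P(n(29, 55))/(-5423246) = (1186 + 29)/(-5423246) = 1215*(-1/5423246) = -1215/5423246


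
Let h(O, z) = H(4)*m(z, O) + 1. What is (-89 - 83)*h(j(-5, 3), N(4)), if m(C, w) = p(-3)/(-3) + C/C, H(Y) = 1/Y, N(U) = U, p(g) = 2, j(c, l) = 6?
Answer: -559/3 ≈ -186.33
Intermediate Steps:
m(C, w) = ⅓ (m(C, w) = 2/(-3) + C/C = 2*(-⅓) + 1 = -⅔ + 1 = ⅓)
h(O, z) = 13/12 (h(O, z) = (⅓)/4 + 1 = (¼)*(⅓) + 1 = 1/12 + 1 = 13/12)
(-89 - 83)*h(j(-5, 3), N(4)) = (-89 - 83)*(13/12) = -172*13/12 = -559/3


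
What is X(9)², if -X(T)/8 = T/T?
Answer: 64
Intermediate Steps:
X(T) = -8 (X(T) = -8*T/T = -8*1 = -8)
X(9)² = (-8)² = 64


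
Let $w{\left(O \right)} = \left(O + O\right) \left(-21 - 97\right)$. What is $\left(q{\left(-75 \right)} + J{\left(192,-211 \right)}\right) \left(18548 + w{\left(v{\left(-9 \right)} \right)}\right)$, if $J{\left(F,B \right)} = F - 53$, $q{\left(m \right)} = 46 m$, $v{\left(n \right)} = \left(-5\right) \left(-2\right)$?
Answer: $-53598468$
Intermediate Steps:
$v{\left(n \right)} = 10$
$w{\left(O \right)} = - 236 O$ ($w{\left(O \right)} = 2 O \left(-118\right) = - 236 O$)
$J{\left(F,B \right)} = -53 + F$ ($J{\left(F,B \right)} = F - 53 = -53 + F$)
$\left(q{\left(-75 \right)} + J{\left(192,-211 \right)}\right) \left(18548 + w{\left(v{\left(-9 \right)} \right)}\right) = \left(46 \left(-75\right) + \left(-53 + 192\right)\right) \left(18548 - 2360\right) = \left(-3450 + 139\right) \left(18548 - 2360\right) = \left(-3311\right) 16188 = -53598468$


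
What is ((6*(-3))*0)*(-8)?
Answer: 0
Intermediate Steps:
((6*(-3))*0)*(-8) = -18*0*(-8) = 0*(-8) = 0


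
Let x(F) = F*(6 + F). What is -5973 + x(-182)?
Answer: 26059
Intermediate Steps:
-5973 + x(-182) = -5973 - 182*(6 - 182) = -5973 - 182*(-176) = -5973 + 32032 = 26059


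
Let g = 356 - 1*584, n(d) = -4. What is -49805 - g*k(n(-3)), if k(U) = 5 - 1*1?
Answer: -48893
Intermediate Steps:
k(U) = 4 (k(U) = 5 - 1 = 4)
g = -228 (g = 356 - 584 = -228)
-49805 - g*k(n(-3)) = -49805 - (-228)*4 = -49805 - 1*(-912) = -49805 + 912 = -48893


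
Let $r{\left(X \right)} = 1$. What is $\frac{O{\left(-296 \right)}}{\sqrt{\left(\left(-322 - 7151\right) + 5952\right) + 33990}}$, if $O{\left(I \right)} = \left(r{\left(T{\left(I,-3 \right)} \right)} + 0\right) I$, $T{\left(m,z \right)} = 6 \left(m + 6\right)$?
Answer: $- \frac{296 \sqrt{32469}}{32469} \approx -1.6427$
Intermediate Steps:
$T{\left(m,z \right)} = 36 + 6 m$ ($T{\left(m,z \right)} = 6 \left(6 + m\right) = 36 + 6 m$)
$O{\left(I \right)} = I$ ($O{\left(I \right)} = \left(1 + 0\right) I = 1 I = I$)
$\frac{O{\left(-296 \right)}}{\sqrt{\left(\left(-322 - 7151\right) + 5952\right) + 33990}} = - \frac{296}{\sqrt{\left(\left(-322 - 7151\right) + 5952\right) + 33990}} = - \frac{296}{\sqrt{\left(-7473 + 5952\right) + 33990}} = - \frac{296}{\sqrt{-1521 + 33990}} = - \frac{296}{\sqrt{32469}} = - 296 \frac{\sqrt{32469}}{32469} = - \frac{296 \sqrt{32469}}{32469}$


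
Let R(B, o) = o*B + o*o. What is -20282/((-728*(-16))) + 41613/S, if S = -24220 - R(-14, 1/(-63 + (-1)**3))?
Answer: -1998730661149/577775843008 ≈ -3.4594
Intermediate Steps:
R(B, o) = o**2 + B*o (R(B, o) = B*o + o**2 = o**2 + B*o)
S = -99206017/4096 (S = -24220 - (-14 + 1/(-63 + (-1)**3))/(-63 + (-1)**3) = -24220 - (-14 + 1/(-63 - 1))/(-63 - 1) = -24220 - (-14 + 1/(-64))/(-64) = -24220 - (-1)*(-14 - 1/64)/64 = -24220 - (-1)*(-897)/(64*64) = -24220 - 1*897/4096 = -24220 - 897/4096 = -99206017/4096 ≈ -24220.)
-20282/((-728*(-16))) + 41613/S = -20282/((-728*(-16))) + 41613/(-99206017/4096) = -20282/11648 + 41613*(-4096/99206017) = -20282*1/11648 - 170446848/99206017 = -10141/5824 - 170446848/99206017 = -1998730661149/577775843008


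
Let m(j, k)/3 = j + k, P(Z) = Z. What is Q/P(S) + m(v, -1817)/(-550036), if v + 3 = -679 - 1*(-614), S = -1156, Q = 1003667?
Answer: -34502902802/39740101 ≈ -868.21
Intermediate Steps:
v = -68 (v = -3 + (-679 - 1*(-614)) = -3 + (-679 + 614) = -3 - 65 = -68)
m(j, k) = 3*j + 3*k (m(j, k) = 3*(j + k) = 3*j + 3*k)
Q/P(S) + m(v, -1817)/(-550036) = 1003667/(-1156) + (3*(-68) + 3*(-1817))/(-550036) = 1003667*(-1/1156) + (-204 - 5451)*(-1/550036) = -1003667/1156 - 5655*(-1/550036) = -1003667/1156 + 5655/550036 = -34502902802/39740101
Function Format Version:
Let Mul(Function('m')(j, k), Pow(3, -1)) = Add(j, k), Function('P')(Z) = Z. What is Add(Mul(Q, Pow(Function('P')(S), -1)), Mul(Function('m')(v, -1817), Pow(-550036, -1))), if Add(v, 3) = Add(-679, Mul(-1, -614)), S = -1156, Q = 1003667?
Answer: Rational(-34502902802, 39740101) ≈ -868.21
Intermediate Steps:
v = -68 (v = Add(-3, Add(-679, Mul(-1, -614))) = Add(-3, Add(-679, 614)) = Add(-3, -65) = -68)
Function('m')(j, k) = Add(Mul(3, j), Mul(3, k)) (Function('m')(j, k) = Mul(3, Add(j, k)) = Add(Mul(3, j), Mul(3, k)))
Add(Mul(Q, Pow(Function('P')(S), -1)), Mul(Function('m')(v, -1817), Pow(-550036, -1))) = Add(Mul(1003667, Pow(-1156, -1)), Mul(Add(Mul(3, -68), Mul(3, -1817)), Pow(-550036, -1))) = Add(Mul(1003667, Rational(-1, 1156)), Mul(Add(-204, -5451), Rational(-1, 550036))) = Add(Rational(-1003667, 1156), Mul(-5655, Rational(-1, 550036))) = Add(Rational(-1003667, 1156), Rational(5655, 550036)) = Rational(-34502902802, 39740101)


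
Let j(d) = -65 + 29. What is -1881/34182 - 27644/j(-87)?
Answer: 2916233/3798 ≈ 767.83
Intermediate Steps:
j(d) = -36
-1881/34182 - 27644/j(-87) = -1881/34182 - 27644/(-36) = -1881*1/34182 - 27644*(-1/36) = -209/3798 + 6911/9 = 2916233/3798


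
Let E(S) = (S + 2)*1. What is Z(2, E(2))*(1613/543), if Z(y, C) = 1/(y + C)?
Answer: 1613/3258 ≈ 0.49509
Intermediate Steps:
E(S) = 2 + S (E(S) = (2 + S)*1 = 2 + S)
Z(y, C) = 1/(C + y)
Z(2, E(2))*(1613/543) = (1613/543)/((2 + 2) + 2) = (1613*(1/543))/(4 + 2) = (1613/543)/6 = (⅙)*(1613/543) = 1613/3258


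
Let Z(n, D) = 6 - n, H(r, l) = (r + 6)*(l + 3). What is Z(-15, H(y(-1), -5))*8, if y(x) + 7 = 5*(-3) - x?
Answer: 168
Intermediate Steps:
y(x) = -22 - x (y(x) = -7 + (5*(-3) - x) = -7 + (-15 - x) = -22 - x)
H(r, l) = (3 + l)*(6 + r) (H(r, l) = (6 + r)*(3 + l) = (3 + l)*(6 + r))
Z(-15, H(y(-1), -5))*8 = (6 - 1*(-15))*8 = (6 + 15)*8 = 21*8 = 168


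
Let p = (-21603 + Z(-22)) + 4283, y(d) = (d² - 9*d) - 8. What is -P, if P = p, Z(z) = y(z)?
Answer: 16646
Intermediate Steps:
y(d) = -8 + d² - 9*d
Z(z) = -8 + z² - 9*z
p = -16646 (p = (-21603 + (-8 + (-22)² - 9*(-22))) + 4283 = (-21603 + (-8 + 484 + 198)) + 4283 = (-21603 + 674) + 4283 = -20929 + 4283 = -16646)
P = -16646
-P = -1*(-16646) = 16646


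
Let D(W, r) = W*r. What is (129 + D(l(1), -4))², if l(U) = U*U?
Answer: 15625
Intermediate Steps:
l(U) = U²
(129 + D(l(1), -4))² = (129 + 1²*(-4))² = (129 + 1*(-4))² = (129 - 4)² = 125² = 15625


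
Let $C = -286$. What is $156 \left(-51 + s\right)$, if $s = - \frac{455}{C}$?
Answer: $- \frac{84786}{11} \approx -7707.8$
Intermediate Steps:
$s = \frac{35}{22}$ ($s = - \frac{455}{-286} = \left(-455\right) \left(- \frac{1}{286}\right) = \frac{35}{22} \approx 1.5909$)
$156 \left(-51 + s\right) = 156 \left(-51 + \frac{35}{22}\right) = 156 \left(- \frac{1087}{22}\right) = - \frac{84786}{11}$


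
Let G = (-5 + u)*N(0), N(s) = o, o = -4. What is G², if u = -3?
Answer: 1024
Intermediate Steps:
N(s) = -4
G = 32 (G = (-5 - 3)*(-4) = -8*(-4) = 32)
G² = 32² = 1024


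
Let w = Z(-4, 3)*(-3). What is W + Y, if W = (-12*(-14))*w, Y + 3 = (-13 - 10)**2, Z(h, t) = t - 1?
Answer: -482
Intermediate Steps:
Z(h, t) = -1 + t
w = -6 (w = (-1 + 3)*(-3) = 2*(-3) = -6)
Y = 526 (Y = -3 + (-13 - 10)**2 = -3 + (-23)**2 = -3 + 529 = 526)
W = -1008 (W = -12*(-14)*(-6) = 168*(-6) = -1008)
W + Y = -1008 + 526 = -482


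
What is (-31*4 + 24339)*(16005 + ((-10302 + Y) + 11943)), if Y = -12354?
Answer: 128145780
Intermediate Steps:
(-31*4 + 24339)*(16005 + ((-10302 + Y) + 11943)) = (-31*4 + 24339)*(16005 + ((-10302 - 12354) + 11943)) = (-124 + 24339)*(16005 + (-22656 + 11943)) = 24215*(16005 - 10713) = 24215*5292 = 128145780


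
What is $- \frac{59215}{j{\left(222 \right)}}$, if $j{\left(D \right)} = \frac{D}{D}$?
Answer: $-59215$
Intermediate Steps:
$j{\left(D \right)} = 1$
$- \frac{59215}{j{\left(222 \right)}} = - \frac{59215}{1} = \left(-59215\right) 1 = -59215$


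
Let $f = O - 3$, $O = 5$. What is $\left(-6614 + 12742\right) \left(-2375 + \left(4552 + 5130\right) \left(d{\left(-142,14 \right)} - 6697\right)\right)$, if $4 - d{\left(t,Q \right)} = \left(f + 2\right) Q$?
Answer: $-400441470704$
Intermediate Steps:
$f = 2$ ($f = 5 - 3 = 2$)
$d{\left(t,Q \right)} = 4 - 4 Q$ ($d{\left(t,Q \right)} = 4 - \left(2 + 2\right) Q = 4 - 4 Q$)
$\left(-6614 + 12742\right) \left(-2375 + \left(4552 + 5130\right) \left(d{\left(-142,14 \right)} - 6697\right)\right) = \left(-6614 + 12742\right) \left(-2375 + \left(4552 + 5130\right) \left(\left(4 - 56\right) - 6697\right)\right) = 6128 \left(-2375 + 9682 \left(\left(4 - 56\right) - 6697\right)\right) = 6128 \left(-2375 + 9682 \left(-52 - 6697\right)\right) = 6128 \left(-2375 + 9682 \left(-6749\right)\right) = 6128 \left(-2375 - 65343818\right) = 6128 \left(-65346193\right) = -400441470704$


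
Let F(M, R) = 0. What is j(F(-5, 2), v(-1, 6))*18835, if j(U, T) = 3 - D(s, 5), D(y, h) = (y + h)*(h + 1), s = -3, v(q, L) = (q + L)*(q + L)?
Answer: -169515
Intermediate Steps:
v(q, L) = (L + q)² (v(q, L) = (L + q)*(L + q) = (L + q)²)
D(y, h) = (1 + h)*(h + y) (D(y, h) = (h + y)*(1 + h) = (1 + h)*(h + y))
j(U, T) = -9 (j(U, T) = 3 - (5 - 3 + 5² + 5*(-3)) = 3 - (5 - 3 + 25 - 15) = 3 - 1*12 = 3 - 12 = -9)
j(F(-5, 2), v(-1, 6))*18835 = -9*18835 = -169515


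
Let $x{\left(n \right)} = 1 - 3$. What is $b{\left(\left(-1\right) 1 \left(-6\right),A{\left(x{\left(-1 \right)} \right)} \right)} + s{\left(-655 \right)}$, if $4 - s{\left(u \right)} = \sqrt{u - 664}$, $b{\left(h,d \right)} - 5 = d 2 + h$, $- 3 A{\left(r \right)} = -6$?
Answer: $19 - i \sqrt{1319} \approx 19.0 - 36.318 i$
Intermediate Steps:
$x{\left(n \right)} = -2$
$A{\left(r \right)} = 2$ ($A{\left(r \right)} = \left(- \frac{1}{3}\right) \left(-6\right) = 2$)
$b{\left(h,d \right)} = 5 + h + 2 d$ ($b{\left(h,d \right)} = 5 + \left(d 2 + h\right) = 5 + \left(2 d + h\right) = 5 + \left(h + 2 d\right) = 5 + h + 2 d$)
$s{\left(u \right)} = 4 - \sqrt{-664 + u}$ ($s{\left(u \right)} = 4 - \sqrt{u - 664} = 4 - \sqrt{-664 + u}$)
$b{\left(\left(-1\right) 1 \left(-6\right),A{\left(x{\left(-1 \right)} \right)} \right)} + s{\left(-655 \right)} = \left(5 + \left(-1\right) 1 \left(-6\right) + 2 \cdot 2\right) + \left(4 - \sqrt{-664 - 655}\right) = \left(5 - -6 + 4\right) + \left(4 - \sqrt{-1319}\right) = \left(5 + 6 + 4\right) + \left(4 - i \sqrt{1319}\right) = 15 + \left(4 - i \sqrt{1319}\right) = 19 - i \sqrt{1319}$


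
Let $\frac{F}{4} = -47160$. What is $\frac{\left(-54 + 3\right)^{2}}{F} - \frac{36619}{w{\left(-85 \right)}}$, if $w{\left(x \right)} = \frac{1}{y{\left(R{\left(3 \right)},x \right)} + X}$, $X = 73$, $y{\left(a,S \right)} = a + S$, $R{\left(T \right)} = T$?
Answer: $\frac{6907807871}{20960} \approx 3.2957 \cdot 10^{5}$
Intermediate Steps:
$F = -188640$ ($F = 4 \left(-47160\right) = -188640$)
$y{\left(a,S \right)} = S + a$
$w{\left(x \right)} = \frac{1}{76 + x}$ ($w{\left(x \right)} = \frac{1}{\left(x + 3\right) + 73} = \frac{1}{\left(3 + x\right) + 73} = \frac{1}{76 + x}$)
$\frac{\left(-54 + 3\right)^{2}}{F} - \frac{36619}{w{\left(-85 \right)}} = \frac{\left(-54 + 3\right)^{2}}{-188640} - \frac{36619}{\frac{1}{76 - 85}} = \left(-51\right)^{2} \left(- \frac{1}{188640}\right) - \frac{36619}{\frac{1}{-9}} = 2601 \left(- \frac{1}{188640}\right) - \frac{36619}{- \frac{1}{9}} = - \frac{289}{20960} - -329571 = - \frac{289}{20960} + 329571 = \frac{6907807871}{20960}$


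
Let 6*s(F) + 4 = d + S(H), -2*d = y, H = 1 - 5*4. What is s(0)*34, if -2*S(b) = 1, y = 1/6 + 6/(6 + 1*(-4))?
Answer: -1241/36 ≈ -34.472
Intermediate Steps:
H = -19 (H = 1 - 20 = -19)
y = 19/6 (y = 1*(⅙) + 6/(6 - 4) = ⅙ + 6/2 = ⅙ + 6*(½) = ⅙ + 3 = 19/6 ≈ 3.1667)
S(b) = -½ (S(b) = -½*1 = -½)
d = -19/12 (d = -½*19/6 = -19/12 ≈ -1.5833)
s(F) = -73/72 (s(F) = -⅔ + (-19/12 - ½)/6 = -⅔ + (⅙)*(-25/12) = -⅔ - 25/72 = -73/72)
s(0)*34 = -73/72*34 = -1241/36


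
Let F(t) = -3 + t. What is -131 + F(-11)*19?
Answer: -397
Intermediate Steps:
-131 + F(-11)*19 = -131 + (-3 - 11)*19 = -131 - 14*19 = -131 - 266 = -397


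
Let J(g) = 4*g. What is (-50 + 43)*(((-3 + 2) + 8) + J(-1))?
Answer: -21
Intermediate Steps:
(-50 + 43)*(((-3 + 2) + 8) + J(-1)) = (-50 + 43)*(((-3 + 2) + 8) + 4*(-1)) = -7*((-1 + 8) - 4) = -7*(7 - 4) = -7*3 = -21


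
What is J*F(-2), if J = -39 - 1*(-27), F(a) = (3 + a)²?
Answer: -12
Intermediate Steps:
J = -12 (J = -39 + 27 = -12)
J*F(-2) = -12*(3 - 2)² = -12*1² = -12*1 = -12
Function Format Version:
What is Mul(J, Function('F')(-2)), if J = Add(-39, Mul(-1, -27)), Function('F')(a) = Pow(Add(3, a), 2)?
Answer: -12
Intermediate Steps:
J = -12 (J = Add(-39, 27) = -12)
Mul(J, Function('F')(-2)) = Mul(-12, Pow(Add(3, -2), 2)) = Mul(-12, Pow(1, 2)) = Mul(-12, 1) = -12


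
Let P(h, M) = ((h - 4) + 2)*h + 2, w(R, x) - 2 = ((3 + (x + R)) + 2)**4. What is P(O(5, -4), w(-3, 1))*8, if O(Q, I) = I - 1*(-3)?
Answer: 40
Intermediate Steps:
O(Q, I) = 3 + I (O(Q, I) = I + 3 = 3 + I)
w(R, x) = 2 + (5 + R + x)**4 (w(R, x) = 2 + ((3 + (x + R)) + 2)**4 = 2 + ((3 + (R + x)) + 2)**4 = 2 + ((3 + R + x) + 2)**4 = 2 + (5 + R + x)**4)
P(h, M) = 2 + h*(-2 + h) (P(h, M) = ((-4 + h) + 2)*h + 2 = (-2 + h)*h + 2 = h*(-2 + h) + 2 = 2 + h*(-2 + h))
P(O(5, -4), w(-3, 1))*8 = (2 + (3 - 4)**2 - 2*(3 - 4))*8 = (2 + (-1)**2 - 2*(-1))*8 = (2 + 1 + 2)*8 = 5*8 = 40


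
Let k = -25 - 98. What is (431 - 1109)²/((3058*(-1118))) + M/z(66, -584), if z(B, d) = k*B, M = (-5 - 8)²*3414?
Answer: -680540104/9557223 ≈ -71.207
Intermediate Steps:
k = -123
M = 576966 (M = (-13)²*3414 = 169*3414 = 576966)
z(B, d) = -123*B
(431 - 1109)²/((3058*(-1118))) + M/z(66, -584) = (431 - 1109)²/((3058*(-1118))) + 576966/((-123*66)) = (-678)²/(-3418844) + 576966/(-8118) = 459684*(-1/3418844) + 576966*(-1/8118) = -114921/854711 - 96161/1353 = -680540104/9557223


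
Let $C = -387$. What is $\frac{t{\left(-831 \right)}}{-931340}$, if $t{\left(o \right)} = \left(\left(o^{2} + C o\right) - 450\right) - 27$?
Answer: $- \frac{1011681}{931340} \approx -1.0863$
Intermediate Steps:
$t{\left(o \right)} = -477 + o^{2} - 387 o$ ($t{\left(o \right)} = \left(\left(o^{2} - 387 o\right) - 450\right) - 27 = \left(-450 + o^{2} - 387 o\right) - 27 = -477 + o^{2} - 387 o$)
$\frac{t{\left(-831 \right)}}{-931340} = \frac{-477 + \left(-831\right)^{2} - -321597}{-931340} = \left(-477 + 690561 + 321597\right) \left(- \frac{1}{931340}\right) = 1011681 \left(- \frac{1}{931340}\right) = - \frac{1011681}{931340}$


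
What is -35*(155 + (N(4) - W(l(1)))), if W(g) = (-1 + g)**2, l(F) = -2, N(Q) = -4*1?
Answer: -4970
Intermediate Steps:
N(Q) = -4
-35*(155 + (N(4) - W(l(1)))) = -35*(155 + (-4 - (-1 - 2)**2)) = -35*(155 + (-4 - 1*(-3)**2)) = -35*(155 + (-4 - 1*9)) = -35*(155 + (-4 - 9)) = -35*(155 - 13) = -35*142 = -4970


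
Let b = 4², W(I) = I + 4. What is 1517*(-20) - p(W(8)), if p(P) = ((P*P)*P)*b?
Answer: -57988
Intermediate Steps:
W(I) = 4 + I
b = 16
p(P) = 16*P³ (p(P) = ((P*P)*P)*16 = (P²*P)*16 = P³*16 = 16*P³)
1517*(-20) - p(W(8)) = 1517*(-20) - 16*(4 + 8)³ = -30340 - 16*12³ = -30340 - 16*1728 = -30340 - 1*27648 = -30340 - 27648 = -57988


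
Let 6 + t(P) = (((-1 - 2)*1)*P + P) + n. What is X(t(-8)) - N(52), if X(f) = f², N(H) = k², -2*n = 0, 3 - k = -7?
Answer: 0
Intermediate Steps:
k = 10 (k = 3 - 1*(-7) = 3 + 7 = 10)
n = 0 (n = -½*0 = 0)
N(H) = 100 (N(H) = 10² = 100)
t(P) = -6 - 2*P (t(P) = -6 + ((((-1 - 2)*1)*P + P) + 0) = -6 + (((-3*1)*P + P) + 0) = -6 + ((-3*P + P) + 0) = -6 + (-2*P + 0) = -6 - 2*P)
X(t(-8)) - N(52) = (-6 - 2*(-8))² - 1*100 = (-6 + 16)² - 100 = 10² - 100 = 100 - 100 = 0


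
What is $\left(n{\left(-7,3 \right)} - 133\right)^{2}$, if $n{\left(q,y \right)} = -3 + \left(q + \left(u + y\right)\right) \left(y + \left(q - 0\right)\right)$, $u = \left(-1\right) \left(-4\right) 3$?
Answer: $28224$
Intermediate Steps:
$u = 12$ ($u = 4 \cdot 3 = 12$)
$n{\left(q,y \right)} = -3 + \left(q + y\right) \left(12 + q + y\right)$ ($n{\left(q,y \right)} = -3 + \left(q + \left(12 + y\right)\right) \left(y + \left(q - 0\right)\right) = -3 + \left(12 + q + y\right) \left(y + \left(q + 0\right)\right) = -3 + \left(12 + q + y\right) \left(y + q\right) = -3 + \left(12 + q + y\right) \left(q + y\right) = -3 + \left(q + y\right) \left(12 + q + y\right)$)
$\left(n{\left(-7,3 \right)} - 133\right)^{2} = \left(\left(-3 + \left(-7\right)^{2} + 3^{2} + 12 \left(-7\right) + 12 \cdot 3 + 2 \left(-7\right) 3\right) - 133\right)^{2} = \left(\left(-3 + 49 + 9 - 84 + 36 - 42\right) - 133\right)^{2} = \left(-35 - 133\right)^{2} = \left(-168\right)^{2} = 28224$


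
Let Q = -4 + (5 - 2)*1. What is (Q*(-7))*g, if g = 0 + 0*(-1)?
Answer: 0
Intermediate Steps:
g = 0 (g = 0 + 0 = 0)
Q = -1 (Q = -4 + 3*1 = -4 + 3 = -1)
(Q*(-7))*g = -1*(-7)*0 = 7*0 = 0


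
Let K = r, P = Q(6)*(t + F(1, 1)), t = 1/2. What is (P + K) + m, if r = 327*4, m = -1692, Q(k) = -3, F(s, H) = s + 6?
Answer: -813/2 ≈ -406.50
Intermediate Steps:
F(s, H) = 6 + s
t = ½ ≈ 0.50000
P = -45/2 (P = -3*(½ + (6 + 1)) = -3*(½ + 7) = -3*15/2 = -45/2 ≈ -22.500)
r = 1308
K = 1308
(P + K) + m = (-45/2 + 1308) - 1692 = 2571/2 - 1692 = -813/2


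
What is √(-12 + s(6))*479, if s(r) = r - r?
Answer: 958*I*√3 ≈ 1659.3*I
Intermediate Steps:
s(r) = 0
√(-12 + s(6))*479 = √(-12 + 0)*479 = √(-12)*479 = (2*I*√3)*479 = 958*I*√3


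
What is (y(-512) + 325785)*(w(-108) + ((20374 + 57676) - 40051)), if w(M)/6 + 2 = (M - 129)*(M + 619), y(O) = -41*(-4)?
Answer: -224466408595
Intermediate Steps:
y(O) = 164
w(M) = -12 + 6*(-129 + M)*(619 + M) (w(M) = -12 + 6*((M - 129)*(M + 619)) = -12 + 6*((-129 + M)*(619 + M)) = -12 + 6*(-129 + M)*(619 + M))
(y(-512) + 325785)*(w(-108) + ((20374 + 57676) - 40051)) = (164 + 325785)*((-479118 + 6*(-108)² + 2940*(-108)) + ((20374 + 57676) - 40051)) = 325949*((-479118 + 6*11664 - 317520) + (78050 - 40051)) = 325949*((-479118 + 69984 - 317520) + 37999) = 325949*(-726654 + 37999) = 325949*(-688655) = -224466408595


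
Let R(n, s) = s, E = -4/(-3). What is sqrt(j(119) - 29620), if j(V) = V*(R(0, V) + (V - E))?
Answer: I*sqrt(13110)/3 ≈ 38.166*I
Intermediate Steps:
E = 4/3 (E = -4*(-1/3) = 4/3 ≈ 1.3333)
j(V) = V*(-4/3 + 2*V) (j(V) = V*(V + (V - 1*4/3)) = V*(V + (V - 4/3)) = V*(V + (-4/3 + V)) = V*(-4/3 + 2*V))
sqrt(j(119) - 29620) = sqrt((2/3)*119*(-2 + 3*119) - 29620) = sqrt((2/3)*119*(-2 + 357) - 29620) = sqrt((2/3)*119*355 - 29620) = sqrt(84490/3 - 29620) = sqrt(-4370/3) = I*sqrt(13110)/3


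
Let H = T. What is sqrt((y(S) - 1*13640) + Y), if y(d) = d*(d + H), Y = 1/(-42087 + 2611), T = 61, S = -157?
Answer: sqrt(557890928339)/19738 ≈ 37.842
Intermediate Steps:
H = 61
Y = -1/39476 (Y = 1/(-39476) = -1/39476 ≈ -2.5332e-5)
y(d) = d*(61 + d) (y(d) = d*(d + 61) = d*(61 + d))
sqrt((y(S) - 1*13640) + Y) = sqrt((-157*(61 - 157) - 1*13640) - 1/39476) = sqrt((-157*(-96) - 13640) - 1/39476) = sqrt((15072 - 13640) - 1/39476) = sqrt(1432 - 1/39476) = sqrt(56529631/39476) = sqrt(557890928339)/19738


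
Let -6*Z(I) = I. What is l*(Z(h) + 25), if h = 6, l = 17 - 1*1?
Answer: 384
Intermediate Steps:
l = 16 (l = 17 - 1 = 16)
Z(I) = -I/6
l*(Z(h) + 25) = 16*(-1/6*6 + 25) = 16*(-1 + 25) = 16*24 = 384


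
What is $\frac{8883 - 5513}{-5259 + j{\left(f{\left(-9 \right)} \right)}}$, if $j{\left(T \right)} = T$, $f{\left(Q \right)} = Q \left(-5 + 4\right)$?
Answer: $- \frac{337}{525} \approx -0.6419$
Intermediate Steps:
$f{\left(Q \right)} = - Q$ ($f{\left(Q \right)} = Q \left(-1\right) = - Q$)
$\frac{8883 - 5513}{-5259 + j{\left(f{\left(-9 \right)} \right)}} = \frac{8883 - 5513}{-5259 - -9} = \frac{3370}{-5259 + 9} = \frac{3370}{-5250} = 3370 \left(- \frac{1}{5250}\right) = - \frac{337}{525}$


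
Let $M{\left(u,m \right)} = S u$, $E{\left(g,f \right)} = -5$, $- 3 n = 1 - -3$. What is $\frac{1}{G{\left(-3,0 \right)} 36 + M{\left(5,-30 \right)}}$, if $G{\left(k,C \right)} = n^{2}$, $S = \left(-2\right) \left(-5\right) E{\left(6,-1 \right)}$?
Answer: $- \frac{1}{186} \approx -0.0053763$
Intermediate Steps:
$n = - \frac{4}{3}$ ($n = - \frac{1 - -3}{3} = - \frac{1 + 3}{3} = \left(- \frac{1}{3}\right) 4 = - \frac{4}{3} \approx -1.3333$)
$S = -50$ ($S = \left(-2\right) \left(-5\right) \left(-5\right) = 10 \left(-5\right) = -50$)
$G{\left(k,C \right)} = \frac{16}{9}$ ($G{\left(k,C \right)} = \left(- \frac{4}{3}\right)^{2} = \frac{16}{9}$)
$M{\left(u,m \right)} = - 50 u$
$\frac{1}{G{\left(-3,0 \right)} 36 + M{\left(5,-30 \right)}} = \frac{1}{\frac{16}{9} \cdot 36 - 250} = \frac{1}{64 - 250} = \frac{1}{-186} = - \frac{1}{186}$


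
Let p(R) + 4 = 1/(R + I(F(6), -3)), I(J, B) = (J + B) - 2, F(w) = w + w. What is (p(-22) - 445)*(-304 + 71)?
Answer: 1569488/15 ≈ 1.0463e+5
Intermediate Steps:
F(w) = 2*w
I(J, B) = -2 + B + J (I(J, B) = (B + J) - 2 = -2 + B + J)
p(R) = -4 + 1/(7 + R) (p(R) = -4 + 1/(R + (-2 - 3 + 2*6)) = -4 + 1/(R + (-2 - 3 + 12)) = -4 + 1/(R + 7) = -4 + 1/(7 + R))
(p(-22) - 445)*(-304 + 71) = ((-27 - 4*(-22))/(7 - 22) - 445)*(-304 + 71) = ((-27 + 88)/(-15) - 445)*(-233) = (-1/15*61 - 445)*(-233) = (-61/15 - 445)*(-233) = -6736/15*(-233) = 1569488/15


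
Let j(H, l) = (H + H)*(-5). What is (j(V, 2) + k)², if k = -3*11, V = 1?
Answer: 1849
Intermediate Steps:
j(H, l) = -10*H (j(H, l) = (2*H)*(-5) = -10*H)
k = -33 (k = -1*33 = -33)
(j(V, 2) + k)² = (-10*1 - 33)² = (-10 - 33)² = (-43)² = 1849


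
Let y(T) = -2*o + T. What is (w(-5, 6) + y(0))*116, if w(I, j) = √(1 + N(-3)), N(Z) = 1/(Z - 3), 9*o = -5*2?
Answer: 2320/9 + 58*√30/3 ≈ 363.67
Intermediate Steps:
o = -10/9 (o = (-5*2)/9 = (⅑)*(-10) = -10/9 ≈ -1.1111)
N(Z) = 1/(-3 + Z)
y(T) = 20/9 + T (y(T) = -2*(-10/9) + T = 20/9 + T)
w(I, j) = √30/6 (w(I, j) = √(1 + 1/(-3 - 3)) = √(1 + 1/(-6)) = √(1 - ⅙) = √(⅚) = √30/6)
(w(-5, 6) + y(0))*116 = (√30/6 + (20/9 + 0))*116 = (√30/6 + 20/9)*116 = (20/9 + √30/6)*116 = 2320/9 + 58*√30/3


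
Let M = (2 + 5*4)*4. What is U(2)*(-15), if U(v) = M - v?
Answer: -1290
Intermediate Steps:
M = 88 (M = (2 + 20)*4 = 22*4 = 88)
U(v) = 88 - v
U(2)*(-15) = (88 - 1*2)*(-15) = (88 - 2)*(-15) = 86*(-15) = -1290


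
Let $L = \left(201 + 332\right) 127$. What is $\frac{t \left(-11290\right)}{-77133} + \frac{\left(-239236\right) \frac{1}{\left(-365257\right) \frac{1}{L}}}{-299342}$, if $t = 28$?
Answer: $\frac{2379602534389798}{602390884145493} \approx 3.9503$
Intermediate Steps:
$L = 67691$ ($L = 533 \cdot 127 = 67691$)
$\frac{t \left(-11290\right)}{-77133} + \frac{\left(-239236\right) \frac{1}{\left(-365257\right) \frac{1}{L}}}{-299342} = \frac{28 \left(-11290\right)}{-77133} + \frac{\left(-239236\right) \frac{1}{\left(-365257\right) \frac{1}{67691}}}{-299342} = \left(-316120\right) \left(- \frac{1}{77133}\right) + - \frac{239236}{\left(-365257\right) \frac{1}{67691}} \left(- \frac{1}{299342}\right) = \frac{45160}{11019} + - \frac{239236}{- \frac{365257}{67691}} \left(- \frac{1}{299342}\right) = \frac{45160}{11019} + \left(-239236\right) \left(- \frac{67691}{365257}\right) \left(- \frac{1}{299342}\right) = \frac{45160}{11019} + \frac{16194124076}{365257} \left(- \frac{1}{299342}\right) = \frac{45160}{11019} - \frac{8097062038}{54668380447} = \frac{2379602534389798}{602390884145493}$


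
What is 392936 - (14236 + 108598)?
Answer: 270102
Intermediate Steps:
392936 - (14236 + 108598) = 392936 - 1*122834 = 392936 - 122834 = 270102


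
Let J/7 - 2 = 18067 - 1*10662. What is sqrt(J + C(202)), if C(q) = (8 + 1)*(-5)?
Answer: 6*sqrt(1439) ≈ 227.60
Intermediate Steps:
C(q) = -45 (C(q) = 9*(-5) = -45)
J = 51849 (J = 14 + 7*(18067 - 1*10662) = 14 + 7*(18067 - 10662) = 14 + 7*7405 = 14 + 51835 = 51849)
sqrt(J + C(202)) = sqrt(51849 - 45) = sqrt(51804) = 6*sqrt(1439)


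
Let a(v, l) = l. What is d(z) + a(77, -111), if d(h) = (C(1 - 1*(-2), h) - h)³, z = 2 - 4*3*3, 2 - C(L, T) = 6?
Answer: 26889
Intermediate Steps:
C(L, T) = -4 (C(L, T) = 2 - 1*6 = 2 - 6 = -4)
z = -34 (z = 2 - 12*3 = 2 - 36 = -34)
d(h) = (-4 - h)³
d(z) + a(77, -111) = -(4 - 34)³ - 111 = -1*(-30)³ - 111 = -1*(-27000) - 111 = 27000 - 111 = 26889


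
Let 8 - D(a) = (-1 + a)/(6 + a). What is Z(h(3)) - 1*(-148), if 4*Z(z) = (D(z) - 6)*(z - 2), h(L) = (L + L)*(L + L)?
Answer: 1895/12 ≈ 157.92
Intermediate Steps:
D(a) = 8 - (-1 + a)/(6 + a)
h(L) = 4*L² (h(L) = (2*L)*(2*L) = 4*L²)
Z(z) = (-6 + 7*(7 + z)/(6 + z))*(-2 + z)/4 (Z(z) = ((7*(7 + z)/(6 + z) - 6)*(z - 2))/4 = ((-6 + 7*(7 + z)/(6 + z))*(-2 + z))/4 = (-6 + 7*(7 + z)/(6 + z))*(-2 + z)/4)
Z(h(3)) - 1*(-148) = (-26 + (4*3²)² + 11*(4*3²))/(4*(6 + 4*3²)) - 1*(-148) = (-26 + (4*9)² + 11*(4*9))/(4*(6 + 4*9)) + 148 = (-26 + 36² + 11*36)/(4*(6 + 36)) + 148 = (¼)*(-26 + 1296 + 396)/42 + 148 = (¼)*(1/42)*1666 + 148 = 119/12 + 148 = 1895/12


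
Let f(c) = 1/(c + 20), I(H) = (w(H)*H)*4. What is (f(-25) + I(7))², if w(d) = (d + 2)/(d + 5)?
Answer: 10816/25 ≈ 432.64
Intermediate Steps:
w(d) = (2 + d)/(5 + d)
I(H) = 4*H*(2 + H)/(5 + H) (I(H) = (((2 + H)/(5 + H))*H)*4 = (H*(2 + H)/(5 + H))*4 = 4*H*(2 + H)/(5 + H))
f(c) = 1/(20 + c)
(f(-25) + I(7))² = (1/(20 - 25) + 4*7*(2 + 7)/(5 + 7))² = (1/(-5) + 4*7*9/12)² = (-⅕ + 4*7*(1/12)*9)² = (-⅕ + 21)² = (104/5)² = 10816/25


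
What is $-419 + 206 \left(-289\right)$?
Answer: $-59953$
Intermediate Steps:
$-419 + 206 \left(-289\right) = -419 - 59534 = -59953$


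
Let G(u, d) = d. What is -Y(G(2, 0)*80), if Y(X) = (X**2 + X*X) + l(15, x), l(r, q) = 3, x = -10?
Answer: -3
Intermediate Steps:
Y(X) = 3 + 2*X**2 (Y(X) = (X**2 + X*X) + 3 = (X**2 + X**2) + 3 = 2*X**2 + 3 = 3 + 2*X**2)
-Y(G(2, 0)*80) = -(3 + 2*(0*80)**2) = -(3 + 2*0**2) = -(3 + 2*0) = -(3 + 0) = -1*3 = -3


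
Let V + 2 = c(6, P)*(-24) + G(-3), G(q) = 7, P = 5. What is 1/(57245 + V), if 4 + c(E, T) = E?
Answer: 1/57202 ≈ 1.7482e-5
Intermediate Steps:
c(E, T) = -4 + E
V = -43 (V = -2 + ((-4 + 6)*(-24) + 7) = -2 + (2*(-24) + 7) = -2 + (-48 + 7) = -2 - 41 = -43)
1/(57245 + V) = 1/(57245 - 43) = 1/57202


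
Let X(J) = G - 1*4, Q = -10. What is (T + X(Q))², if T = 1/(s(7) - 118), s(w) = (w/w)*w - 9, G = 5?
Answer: 14161/14400 ≈ 0.98340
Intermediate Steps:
s(w) = -9 + w (s(w) = 1*w - 9 = w - 9 = -9 + w)
X(J) = 1 (X(J) = 5 - 1*4 = 5 - 4 = 1)
T = -1/120 (T = 1/((-9 + 7) - 118) = 1/(-2 - 118) = 1/(-120) = -1/120 ≈ -0.0083333)
(T + X(Q))² = (-1/120 + 1)² = (119/120)² = 14161/14400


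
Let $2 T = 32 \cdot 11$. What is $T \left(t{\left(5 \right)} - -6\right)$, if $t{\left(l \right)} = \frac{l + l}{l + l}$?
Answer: $1232$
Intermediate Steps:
$T = 176$ ($T = \frac{32 \cdot 11}{2} = \frac{1}{2} \cdot 352 = 176$)
$t{\left(l \right)} = 1$ ($t{\left(l \right)} = \frac{2 l}{2 l} = 2 l \frac{1}{2 l} = 1$)
$T \left(t{\left(5 \right)} - -6\right) = 176 \left(1 - -6\right) = 176 \left(1 + 6\right) = 176 \cdot 7 = 1232$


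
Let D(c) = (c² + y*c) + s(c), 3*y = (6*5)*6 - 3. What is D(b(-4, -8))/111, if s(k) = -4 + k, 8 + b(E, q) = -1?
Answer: -463/111 ≈ -4.1712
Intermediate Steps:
b(E, q) = -9 (b(E, q) = -8 - 1 = -9)
y = 59 (y = ((6*5)*6 - 3)/3 = (30*6 - 3)/3 = (180 - 3)/3 = (⅓)*177 = 59)
D(c) = -4 + c² + 60*c (D(c) = (c² + 59*c) + (-4 + c) = -4 + c² + 60*c)
D(b(-4, -8))/111 = (-4 + (-9)² + 60*(-9))/111 = (-4 + 81 - 540)*(1/111) = -463*1/111 = -463/111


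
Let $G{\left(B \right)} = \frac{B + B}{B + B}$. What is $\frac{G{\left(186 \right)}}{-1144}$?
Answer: $- \frac{1}{1144} \approx -0.00087413$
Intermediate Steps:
$G{\left(B \right)} = 1$ ($G{\left(B \right)} = \frac{2 B}{2 B} = 2 B \frac{1}{2 B} = 1$)
$\frac{G{\left(186 \right)}}{-1144} = 1 \frac{1}{-1144} = 1 \left(- \frac{1}{1144}\right) = - \frac{1}{1144}$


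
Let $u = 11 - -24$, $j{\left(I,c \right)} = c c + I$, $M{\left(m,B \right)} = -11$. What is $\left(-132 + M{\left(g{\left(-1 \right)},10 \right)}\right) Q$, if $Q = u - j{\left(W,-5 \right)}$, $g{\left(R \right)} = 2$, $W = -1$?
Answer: $-1573$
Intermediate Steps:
$j{\left(I,c \right)} = I + c^{2}$ ($j{\left(I,c \right)} = c^{2} + I = I + c^{2}$)
$u = 35$ ($u = 11 + 24 = 35$)
$Q = 11$ ($Q = 35 - \left(-1 + \left(-5\right)^{2}\right) = 35 - \left(-1 + 25\right) = 35 - 24 = 11$)
$\left(-132 + M{\left(g{\left(-1 \right)},10 \right)}\right) Q = \left(-132 - 11\right) 11 = \left(-143\right) 11 = -1573$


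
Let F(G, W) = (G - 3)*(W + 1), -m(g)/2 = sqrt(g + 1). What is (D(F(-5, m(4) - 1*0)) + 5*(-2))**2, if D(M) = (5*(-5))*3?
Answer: 7225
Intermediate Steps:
m(g) = -2*sqrt(1 + g) (m(g) = -2*sqrt(g + 1) = -2*sqrt(1 + g))
F(G, W) = (1 + W)*(-3 + G) (F(G, W) = (-3 + G)*(1 + W) = (1 + W)*(-3 + G))
D(M) = -75 (D(M) = -25*3 = -75)
(D(F(-5, m(4) - 1*0)) + 5*(-2))**2 = (-75 + 5*(-2))**2 = (-75 - 10)**2 = (-85)**2 = 7225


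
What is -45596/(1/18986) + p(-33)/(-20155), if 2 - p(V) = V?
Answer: -3489578879343/4031 ≈ -8.6569e+8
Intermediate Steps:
p(V) = 2 - V
-45596/(1/18986) + p(-33)/(-20155) = -45596/(1/18986) + (2 - 1*(-33))/(-20155) = -45596/1/18986 + (2 + 33)*(-1/20155) = -45596*18986 + 35*(-1/20155) = -865685656 - 7/4031 = -3489578879343/4031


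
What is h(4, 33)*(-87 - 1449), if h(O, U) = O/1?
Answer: -6144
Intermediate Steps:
h(O, U) = O (h(O, U) = O*1 = O)
h(4, 33)*(-87 - 1449) = 4*(-87 - 1449) = 4*(-1536) = -6144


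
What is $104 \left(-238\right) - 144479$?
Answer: $-169231$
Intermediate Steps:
$104 \left(-238\right) - 144479 = -24752 - 144479 = -169231$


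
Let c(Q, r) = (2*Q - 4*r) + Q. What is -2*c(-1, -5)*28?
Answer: -952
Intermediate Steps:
c(Q, r) = -4*r + 3*Q (c(Q, r) = (-4*r + 2*Q) + Q = -4*r + 3*Q)
-2*c(-1, -5)*28 = -2*(-4*(-5) + 3*(-1))*28 = -2*(20 - 3)*28 = -2*17*28 = -34*28 = -952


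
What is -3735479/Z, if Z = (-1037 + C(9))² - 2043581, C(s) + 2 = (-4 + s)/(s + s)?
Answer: 1210295196/312542435 ≈ 3.8724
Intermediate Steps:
C(s) = -2 + (-4 + s)/(2*s) (C(s) = -2 + (-4 + s)/(s + s) = -2 + (-4 + s)/((2*s)) = -2 + (-4 + s)*(1/(2*s)) = -2 + (-4 + s)/(2*s))
Z = -312542435/324 (Z = (-1037 + (-3/2 - 2/9))² - 2043581 = (-1037 - 31/18)² - 2043581 = (-18697/18)² - 2043581 = 349577809/324 - 2043581 = -312542435/324 ≈ -9.6464e+5)
-3735479/Z = -3735479/(-312542435/324) = -3735479*(-324/312542435) = 1210295196/312542435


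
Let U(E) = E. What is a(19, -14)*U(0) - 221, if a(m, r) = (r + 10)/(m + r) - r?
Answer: -221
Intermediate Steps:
a(m, r) = -r + (10 + r)/(m + r) (a(m, r) = (10 + r)/(m + r) - r = -r + (10 + r)/(m + r))
a(19, -14)*U(0) - 221 = ((10 - 14 - 1*(-14)**2 - 1*19*(-14))/(19 - 14))*0 - 221 = ((10 - 14 - 1*196 + 266)/5)*0 - 221 = ((10 - 14 - 196 + 266)/5)*0 - 221 = ((1/5)*66)*0 - 221 = (66/5)*0 - 221 = 0 - 221 = -221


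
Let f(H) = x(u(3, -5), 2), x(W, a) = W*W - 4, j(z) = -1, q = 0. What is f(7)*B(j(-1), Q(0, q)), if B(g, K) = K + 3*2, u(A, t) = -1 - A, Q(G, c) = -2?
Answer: 48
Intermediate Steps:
x(W, a) = -4 + W² (x(W, a) = W² - 4 = -4 + W²)
f(H) = 12 (f(H) = -4 + (-1 - 1*3)² = -4 + (-1 - 3)² = -4 + (-4)² = -4 + 16 = 12)
B(g, K) = 6 + K (B(g, K) = K + 6 = 6 + K)
f(7)*B(j(-1), Q(0, q)) = 12*(6 - 2) = 12*4 = 48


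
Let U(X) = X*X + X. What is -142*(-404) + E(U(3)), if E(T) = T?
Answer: 57380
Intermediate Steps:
U(X) = X + X² (U(X) = X² + X = X + X²)
-142*(-404) + E(U(3)) = -142*(-404) + 3*(1 + 3) = 57368 + 3*4 = 57368 + 12 = 57380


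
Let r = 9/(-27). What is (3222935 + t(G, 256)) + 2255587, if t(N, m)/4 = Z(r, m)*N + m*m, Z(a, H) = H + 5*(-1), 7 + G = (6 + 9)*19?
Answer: 6019778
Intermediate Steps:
r = -⅓ (r = 9*(-1/27) = -⅓ ≈ -0.33333)
G = 278 (G = -7 + (6 + 9)*19 = -7 + 15*19 = -7 + 285 = 278)
Z(a, H) = -5 + H (Z(a, H) = H - 5 = -5 + H)
t(N, m) = 4*m² + 4*N*(-5 + m) (t(N, m) = 4*((-5 + m)*N + m*m) = 4*(N*(-5 + m) + m²) = 4*(m² + N*(-5 + m)) = 4*m² + 4*N*(-5 + m))
(3222935 + t(G, 256)) + 2255587 = (3222935 + (4*256² + 4*278*(-5 + 256))) + 2255587 = (3222935 + (4*65536 + 4*278*251)) + 2255587 = (3222935 + (262144 + 279112)) + 2255587 = (3222935 + 541256) + 2255587 = 3764191 + 2255587 = 6019778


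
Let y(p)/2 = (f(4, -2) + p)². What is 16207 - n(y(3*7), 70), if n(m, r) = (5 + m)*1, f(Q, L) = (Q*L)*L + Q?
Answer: 12840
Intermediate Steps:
f(Q, L) = Q + Q*L² (f(Q, L) = (L*Q)*L + Q = Q*L² + Q = Q + Q*L²)
y(p) = 2*(20 + p)² (y(p) = 2*(4*(1 + (-2)²) + p)² = 2*(4*(1 + 4) + p)² = 2*(4*5 + p)² = 2*(20 + p)²)
n(m, r) = 5 + m
16207 - n(y(3*7), 70) = 16207 - (5 + 2*(20 + 3*7)²) = 16207 - (5 + 2*(20 + 21)²) = 16207 - (5 + 2*41²) = 16207 - (5 + 2*1681) = 16207 - (5 + 3362) = 16207 - 1*3367 = 16207 - 3367 = 12840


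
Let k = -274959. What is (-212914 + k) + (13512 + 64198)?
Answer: -410163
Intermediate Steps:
(-212914 + k) + (13512 + 64198) = (-212914 - 274959) + (13512 + 64198) = -487873 + 77710 = -410163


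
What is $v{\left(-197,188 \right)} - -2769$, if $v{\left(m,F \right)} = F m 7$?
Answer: $-256483$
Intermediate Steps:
$v{\left(m,F \right)} = 7 F m$
$v{\left(-197,188 \right)} - -2769 = 7 \cdot 188 \left(-197\right) - -2769 = -259252 + 2769 = -256483$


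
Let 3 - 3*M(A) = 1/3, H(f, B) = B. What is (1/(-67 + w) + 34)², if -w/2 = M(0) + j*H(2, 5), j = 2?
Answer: 737502649/638401 ≈ 1155.2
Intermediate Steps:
M(A) = 8/9 (M(A) = 1 - ⅓/3 = 1 - ⅓*⅓ = 1 - ⅑ = 8/9)
w = -196/9 (w = -2*(8/9 + 2*5) = -2*(8/9 + 10) = -2*98/9 = -196/9 ≈ -21.778)
(1/(-67 + w) + 34)² = (1/(-67 - 196/9) + 34)² = (1/(-799/9) + 34)² = (-9/799 + 34)² = (27157/799)² = 737502649/638401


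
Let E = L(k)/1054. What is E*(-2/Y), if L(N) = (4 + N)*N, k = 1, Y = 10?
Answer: -1/1054 ≈ -0.00094877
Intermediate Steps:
L(N) = N*(4 + N)
E = 5/1054 (E = (1*(4 + 1))/1054 = (1*5)*(1/1054) = 5*(1/1054) = 5/1054 ≈ 0.0047438)
E*(-2/Y) = 5*(-2/10)/1054 = 5*(-2*⅒)/1054 = (5/1054)*(-⅕) = -1/1054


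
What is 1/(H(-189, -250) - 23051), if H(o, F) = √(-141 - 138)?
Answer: -23051/531348880 - 3*I*√31/531348880 ≈ -4.3382e-5 - 3.1436e-8*I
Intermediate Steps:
H(o, F) = 3*I*√31 (H(o, F) = √(-279) = 3*I*√31)
1/(H(-189, -250) - 23051) = 1/(3*I*√31 - 23051) = 1/(-23051 + 3*I*√31)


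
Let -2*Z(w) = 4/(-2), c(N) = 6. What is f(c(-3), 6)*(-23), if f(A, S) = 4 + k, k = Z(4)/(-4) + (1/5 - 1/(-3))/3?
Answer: -16261/180 ≈ -90.339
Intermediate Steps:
Z(w) = 1 (Z(w) = -2/(-2) = -2*(-1)/2 = -½*(-2) = 1)
k = -13/180 (k = 1/(-4) + (1/5 - 1/(-3))/3 = 1*(-¼) + (1*(⅕) - 1*(-⅓))*(⅓) = -¼ + (⅕ + ⅓)*(⅓) = -¼ + (8/15)*(⅓) = -¼ + 8/45 = -13/180 ≈ -0.072222)
f(A, S) = 707/180 (f(A, S) = 4 - 13/180 = 707/180)
f(c(-3), 6)*(-23) = (707/180)*(-23) = -16261/180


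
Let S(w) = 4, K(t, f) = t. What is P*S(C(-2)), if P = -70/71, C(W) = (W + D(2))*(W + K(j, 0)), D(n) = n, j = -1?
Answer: -280/71 ≈ -3.9437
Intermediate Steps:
C(W) = (-1 + W)*(2 + W) (C(W) = (W + 2)*(W - 1) = (2 + W)*(-1 + W) = (-1 + W)*(2 + W))
P = -70/71 (P = -70*1/71 = -70/71 ≈ -0.98592)
P*S(C(-2)) = -70/71*4 = -280/71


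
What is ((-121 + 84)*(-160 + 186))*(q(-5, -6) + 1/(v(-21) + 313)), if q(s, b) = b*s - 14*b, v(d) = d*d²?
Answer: -490654151/4474 ≈ -1.0967e+5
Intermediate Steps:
v(d) = d³
q(s, b) = -14*b + b*s
((-121 + 84)*(-160 + 186))*(q(-5, -6) + 1/(v(-21) + 313)) = ((-121 + 84)*(-160 + 186))*(-6*(-14 - 5) + 1/((-21)³ + 313)) = (-37*26)*(-6*(-19) + 1/(-9261 + 313)) = -962*(114 + 1/(-8948)) = -962*(114 - 1/8948) = -962*1020071/8948 = -490654151/4474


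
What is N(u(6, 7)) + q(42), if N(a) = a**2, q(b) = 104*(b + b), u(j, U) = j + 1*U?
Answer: 8905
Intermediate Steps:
u(j, U) = U + j (u(j, U) = j + U = U + j)
q(b) = 208*b (q(b) = 104*(2*b) = 208*b)
N(u(6, 7)) + q(42) = (7 + 6)**2 + 208*42 = 13**2 + 8736 = 169 + 8736 = 8905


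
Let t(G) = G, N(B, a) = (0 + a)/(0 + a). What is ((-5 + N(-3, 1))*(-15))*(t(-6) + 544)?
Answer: 32280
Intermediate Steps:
N(B, a) = 1 (N(B, a) = a/a = 1)
((-5 + N(-3, 1))*(-15))*(t(-6) + 544) = ((-5 + 1)*(-15))*(-6 + 544) = -4*(-15)*538 = 60*538 = 32280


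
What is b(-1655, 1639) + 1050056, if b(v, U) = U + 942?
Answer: 1052637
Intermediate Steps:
b(v, U) = 942 + U
b(-1655, 1639) + 1050056 = (942 + 1639) + 1050056 = 2581 + 1050056 = 1052637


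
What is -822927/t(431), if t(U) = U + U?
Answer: -822927/862 ≈ -954.67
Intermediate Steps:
t(U) = 2*U
-822927/t(431) = -822927/(2*431) = -822927/862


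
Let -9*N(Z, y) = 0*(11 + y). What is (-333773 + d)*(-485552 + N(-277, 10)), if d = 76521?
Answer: 124909223104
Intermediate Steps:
N(Z, y) = 0 (N(Z, y) = -0*(11 + y) = -1/9*0 = 0)
(-333773 + d)*(-485552 + N(-277, 10)) = (-333773 + 76521)*(-485552 + 0) = -257252*(-485552) = 124909223104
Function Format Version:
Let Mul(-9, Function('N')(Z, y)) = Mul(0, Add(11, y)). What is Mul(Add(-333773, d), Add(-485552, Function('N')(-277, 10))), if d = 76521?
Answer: 124909223104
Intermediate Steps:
Function('N')(Z, y) = 0 (Function('N')(Z, y) = Mul(Rational(-1, 9), Mul(0, Add(11, y))) = Mul(Rational(-1, 9), 0) = 0)
Mul(Add(-333773, d), Add(-485552, Function('N')(-277, 10))) = Mul(Add(-333773, 76521), Add(-485552, 0)) = Mul(-257252, -485552) = 124909223104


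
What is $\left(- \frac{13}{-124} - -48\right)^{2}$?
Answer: $\frac{35581225}{15376} \approx 2314.1$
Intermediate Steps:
$\left(- \frac{13}{-124} - -48\right)^{2} = \left(\left(-13\right) \left(- \frac{1}{124}\right) + 48\right)^{2} = \left(\frac{13}{124} + 48\right)^{2} = \left(\frac{5965}{124}\right)^{2} = \frac{35581225}{15376}$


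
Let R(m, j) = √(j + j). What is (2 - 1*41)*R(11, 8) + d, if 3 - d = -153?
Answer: 0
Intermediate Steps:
R(m, j) = √2*√j (R(m, j) = √(2*j) = √2*√j)
d = 156 (d = 3 - 1*(-153) = 3 + 153 = 156)
(2 - 1*41)*R(11, 8) + d = (2 - 1*41)*(√2*√8) + 156 = (2 - 41)*(√2*(2*√2)) + 156 = -39*4 + 156 = -156 + 156 = 0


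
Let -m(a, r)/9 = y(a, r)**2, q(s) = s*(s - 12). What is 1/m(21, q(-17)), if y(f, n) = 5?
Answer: -1/225 ≈ -0.0044444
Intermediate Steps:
q(s) = s*(-12 + s)
m(a, r) = -225 (m(a, r) = -9*5**2 = -9*25 = -225)
1/m(21, q(-17)) = 1/(-225) = -1/225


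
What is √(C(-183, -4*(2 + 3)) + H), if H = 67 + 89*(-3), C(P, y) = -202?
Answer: I*√402 ≈ 20.05*I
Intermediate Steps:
H = -200 (H = 67 - 267 = -200)
√(C(-183, -4*(2 + 3)) + H) = √(-202 - 200) = √(-402) = I*√402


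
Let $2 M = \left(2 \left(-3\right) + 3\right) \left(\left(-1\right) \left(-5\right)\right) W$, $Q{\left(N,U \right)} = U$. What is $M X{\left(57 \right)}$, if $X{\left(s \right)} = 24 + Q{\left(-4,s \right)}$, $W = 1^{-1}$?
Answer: $- \frac{1215}{2} \approx -607.5$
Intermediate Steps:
$W = 1$
$X{\left(s \right)} = 24 + s$
$M = - \frac{15}{2}$ ($M = \frac{\left(2 \left(-3\right) + 3\right) \left(\left(-1\right) \left(-5\right)\right) 1}{2} = \frac{\left(-6 + 3\right) 5 \cdot 1}{2} = \frac{\left(-3\right) 5 \cdot 1}{2} = \frac{\left(-15\right) 1}{2} = \frac{1}{2} \left(-15\right) = - \frac{15}{2} \approx -7.5$)
$M X{\left(57 \right)} = - \frac{15 \left(24 + 57\right)}{2} = \left(- \frac{15}{2}\right) 81 = - \frac{1215}{2}$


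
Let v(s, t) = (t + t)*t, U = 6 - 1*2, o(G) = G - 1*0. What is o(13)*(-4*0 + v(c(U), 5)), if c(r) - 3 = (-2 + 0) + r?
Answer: 650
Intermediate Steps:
o(G) = G (o(G) = G + 0 = G)
U = 4 (U = 6 - 2 = 4)
c(r) = 1 + r (c(r) = 3 + ((-2 + 0) + r) = 3 + (-2 + r) = 1 + r)
v(s, t) = 2*t**2 (v(s, t) = (2*t)*t = 2*t**2)
o(13)*(-4*0 + v(c(U), 5)) = 13*(-4*0 + 2*5**2) = 13*(0 + 2*25) = 13*(0 + 50) = 13*50 = 650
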